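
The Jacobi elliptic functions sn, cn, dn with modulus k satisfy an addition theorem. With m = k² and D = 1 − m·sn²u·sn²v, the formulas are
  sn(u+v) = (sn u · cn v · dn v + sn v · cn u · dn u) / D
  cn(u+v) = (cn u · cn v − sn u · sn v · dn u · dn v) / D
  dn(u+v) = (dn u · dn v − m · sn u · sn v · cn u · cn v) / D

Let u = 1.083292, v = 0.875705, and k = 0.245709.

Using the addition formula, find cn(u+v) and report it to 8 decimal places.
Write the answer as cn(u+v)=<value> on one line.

cn(u+v)=-0.34567799

sn u = 0.8787293024874296, cn u = 0.47732045100745, dn u = 0.9764128934968647
sn v = 0.7642755488414798, cn v = 0.6448898242669477, dn v = 0.982209320077638
m = k² = 0.060372912681
D = 1 − m·sn²u·sn²v = 0.9727697093045759
cn(u+v) = (cn u·cn v − sn u·sn v·dn u·dn v)/D = -0.3362650762809343/0.9727697093045759 = -0.3456779883918539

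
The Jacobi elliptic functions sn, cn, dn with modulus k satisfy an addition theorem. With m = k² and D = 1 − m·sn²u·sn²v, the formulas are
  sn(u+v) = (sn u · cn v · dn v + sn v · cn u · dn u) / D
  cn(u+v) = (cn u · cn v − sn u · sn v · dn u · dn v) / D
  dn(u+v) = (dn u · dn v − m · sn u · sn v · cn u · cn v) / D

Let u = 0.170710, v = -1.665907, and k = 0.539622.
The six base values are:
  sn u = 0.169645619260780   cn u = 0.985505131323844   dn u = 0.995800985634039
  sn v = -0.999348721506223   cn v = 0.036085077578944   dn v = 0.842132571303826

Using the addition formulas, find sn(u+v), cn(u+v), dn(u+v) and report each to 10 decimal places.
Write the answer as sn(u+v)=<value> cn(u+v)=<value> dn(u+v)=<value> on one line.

sn(u+v)=-0.9838065293 cn(u+v)=0.1792336822 dn(u+v)=0.8474447200

m = k² = 0.291191902884
D = 1 − m·sn²u·sn²v = 0.9916305153797469
sn(u+v) = (sn u·cn v·dn v + sn v·cn u·dn u)/D = -0.9755725757223946/0.9916305153797469 = -0.983806529339002
cn(u+v) = (cn u·cn v − sn u·sn v·dn u·dn v)/D = 0.1777335886394999/0.9916305153797469 = 0.1792336821859869
dn(u+v) = (dn u·dn v − m·sn u·sn v·cn u·cn v)/D = 0.840352044401865/0.9916305153797469 = 0.8474447199520181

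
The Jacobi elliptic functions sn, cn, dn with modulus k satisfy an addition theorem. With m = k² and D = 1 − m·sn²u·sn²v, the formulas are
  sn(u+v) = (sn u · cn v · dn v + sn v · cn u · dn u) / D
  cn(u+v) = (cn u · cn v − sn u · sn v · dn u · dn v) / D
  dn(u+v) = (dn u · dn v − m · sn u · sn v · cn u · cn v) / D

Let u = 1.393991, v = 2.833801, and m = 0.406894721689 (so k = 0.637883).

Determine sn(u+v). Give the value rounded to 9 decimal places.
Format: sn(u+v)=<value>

sn u = 0.9547177122269771, cn u = 0.297513176111726, dn u = 0.7931716045792768
sn v = 0.6497279492982389, cn v = -0.7601668184686208, dn v = 0.9100718953821321
m = k² = 0.406894721689
D = 1 − m·sn²u·sn²v = 0.8434348443381752
sn(u+v) = (sn u·cn v·dn v + sn v·cn u·dn u)/D = -0.5071577243295197/0.8434348443381752 = -0.6013004178496743

sn(u+v)=-0.601300418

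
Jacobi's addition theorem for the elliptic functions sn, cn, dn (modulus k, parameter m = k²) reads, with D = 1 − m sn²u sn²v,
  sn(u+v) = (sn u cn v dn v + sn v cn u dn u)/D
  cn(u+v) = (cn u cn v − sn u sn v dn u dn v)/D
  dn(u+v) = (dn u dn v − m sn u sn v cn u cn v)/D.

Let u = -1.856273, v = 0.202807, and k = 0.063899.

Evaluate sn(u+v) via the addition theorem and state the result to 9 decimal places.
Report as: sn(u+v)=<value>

sn(u+v)=-0.996729601

sn u = -0.9601369137664294, cn u = -0.2795301536920053, dn u = 0.9981162046721348
sn v = 0.2014140767611047, cn v = 0.9795061866483906, dn v = 0.9999171760854565
m = k² = 0.004083082201
D = 1 − m·sn²u·sn²v = 0.9998473017368252
sn(u+v) = (sn u·cn v·dn v + sn v·cn u·dn u)/D = -0.9965774021732572/0.9998473017368252 = -0.9967296010521928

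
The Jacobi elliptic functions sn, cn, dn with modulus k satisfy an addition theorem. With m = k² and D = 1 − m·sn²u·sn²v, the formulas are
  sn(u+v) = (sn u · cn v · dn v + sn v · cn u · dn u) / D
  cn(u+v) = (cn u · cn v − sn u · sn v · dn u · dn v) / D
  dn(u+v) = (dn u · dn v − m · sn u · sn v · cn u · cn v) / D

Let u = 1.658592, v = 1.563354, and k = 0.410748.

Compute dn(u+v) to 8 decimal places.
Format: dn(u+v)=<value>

sn u = 0.9999137251717427, cn u = -0.01313553246612605, dn u = 0.9117648769112921
sn v = 0.997284586204261, cn v = 0.07364410444425252, dn v = 0.9122505646464317
m = k² = 0.168713919504
D = 1 − m·sn²u·sn²v = 0.8322300450925666
dn(u+v) = (dn u·dn v − m·sn u·sn v·cn u·cn v)/D = 0.8319207727459057/0.8322300450925666 = 0.999628381180799

dn(u+v)=0.99962838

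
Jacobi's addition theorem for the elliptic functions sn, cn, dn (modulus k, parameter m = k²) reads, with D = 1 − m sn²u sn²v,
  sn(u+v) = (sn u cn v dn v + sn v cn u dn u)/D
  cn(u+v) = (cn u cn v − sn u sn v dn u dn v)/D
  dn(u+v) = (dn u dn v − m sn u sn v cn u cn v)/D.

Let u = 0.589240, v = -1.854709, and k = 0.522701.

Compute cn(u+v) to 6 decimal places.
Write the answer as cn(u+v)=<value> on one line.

cn(u+v)=0.363743

sn u = 0.5485086286445683, cn u = 0.8361448943230205, dn u = 0.9580186138977986
sn v = -0.9911318045513136, cn v = -0.1328824518394238, dn v = 0.8553408965169589
m = k² = 0.273216335401
D = 1 − m·sn²u·sn²v = 0.9192511372192784
cn(u+v) = (cn u·cn v − sn u·sn v·dn u·dn v)/D = 0.3343708627068611/0.9192511372192784 = 0.3637426696238073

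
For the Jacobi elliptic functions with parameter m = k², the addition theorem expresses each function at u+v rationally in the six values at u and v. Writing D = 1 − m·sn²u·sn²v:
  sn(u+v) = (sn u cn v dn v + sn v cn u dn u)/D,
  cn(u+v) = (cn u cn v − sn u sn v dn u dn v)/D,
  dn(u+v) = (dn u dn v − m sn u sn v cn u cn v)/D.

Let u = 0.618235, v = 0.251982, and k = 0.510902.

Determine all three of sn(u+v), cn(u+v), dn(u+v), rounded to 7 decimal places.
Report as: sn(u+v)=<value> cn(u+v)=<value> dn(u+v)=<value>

sn(u+v)=0.7484317 cn(u+v)=0.6632118 dn(u+v)=0.9240071

sn u = 0.5718391425667237, cn u = 0.8203657690497296, dn u = 0.9563713607034879
sn v = 0.2486587713885997, cn v = 0.9685911497693504, dn v = 0.991897560950407
m = k² = 0.261020853604
D = 1 − m·sn²u·sn²v = 0.9947224721738975
sn(u+v) = (sn u·cn v·dn v + sn v·cn u·dn u)/D = 0.7444818553214493/0.9947224721738975 = 0.7484317245738255
cn(u+v) = (cn u·cn v − sn u·sn v·dn u·dn v)/D = 0.6597117277606053/0.9947224721738975 = 0.6632118467363572
dn(u+v) = (dn u·dn v − m·sn u·sn v·cn u·cn v)/D = 0.9191306461448597/0.9947224721738975 = 0.9240071194291639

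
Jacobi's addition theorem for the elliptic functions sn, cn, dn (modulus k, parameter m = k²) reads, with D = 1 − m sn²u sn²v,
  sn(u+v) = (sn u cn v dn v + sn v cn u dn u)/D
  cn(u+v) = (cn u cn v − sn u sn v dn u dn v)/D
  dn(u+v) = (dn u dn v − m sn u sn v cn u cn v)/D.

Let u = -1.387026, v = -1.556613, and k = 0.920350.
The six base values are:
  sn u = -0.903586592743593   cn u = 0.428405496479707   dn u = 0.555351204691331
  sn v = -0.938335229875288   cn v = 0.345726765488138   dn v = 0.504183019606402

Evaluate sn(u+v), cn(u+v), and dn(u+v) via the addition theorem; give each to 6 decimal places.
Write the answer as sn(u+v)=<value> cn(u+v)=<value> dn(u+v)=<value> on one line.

sn(u+v)=-0.973586 cn(u+v)=-0.228319 dn(u+v)=0.443973

m = k² = 0.8470441225
D = 1 − m·sn²u·sn²v = 0.391078043055129
sn(u+v) = (sn u·cn v·dn v + sn v·cn u·dn u)/D = -0.3807482889653209/0.391078043055129 = -0.9735864636912076
cn(u+v) = (cn u·cn v − sn u·sn v·dn u·dn v)/D = -0.08929040379463989/0.391078043055129 = -0.2283186319975855
dn(u+v) = (dn u·dn v − m·sn u·sn v·cn u·cn v)/D = 0.1736279830983714/0.391078043055129 = 0.4439727215109737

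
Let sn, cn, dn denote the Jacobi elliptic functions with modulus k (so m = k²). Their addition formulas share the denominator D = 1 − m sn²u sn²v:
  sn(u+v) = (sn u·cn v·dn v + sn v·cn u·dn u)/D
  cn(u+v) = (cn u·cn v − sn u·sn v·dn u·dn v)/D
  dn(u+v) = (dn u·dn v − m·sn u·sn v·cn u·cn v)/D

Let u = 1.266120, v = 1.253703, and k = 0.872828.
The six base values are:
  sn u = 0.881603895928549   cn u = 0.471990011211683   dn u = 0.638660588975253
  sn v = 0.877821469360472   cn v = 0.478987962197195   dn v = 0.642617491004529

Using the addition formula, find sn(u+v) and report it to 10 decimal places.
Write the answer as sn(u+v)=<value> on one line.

m = k² = 0.761828717584
D = 1 − m·sn²u·sn²v = 0.5437354386336911
sn(u+v) = (sn u·cn v·dn v + sn v·cn u·dn u)/D = 0.5359747552066863/0.5437354386336911 = 0.9857270965333694

sn(u+v)=0.9857270965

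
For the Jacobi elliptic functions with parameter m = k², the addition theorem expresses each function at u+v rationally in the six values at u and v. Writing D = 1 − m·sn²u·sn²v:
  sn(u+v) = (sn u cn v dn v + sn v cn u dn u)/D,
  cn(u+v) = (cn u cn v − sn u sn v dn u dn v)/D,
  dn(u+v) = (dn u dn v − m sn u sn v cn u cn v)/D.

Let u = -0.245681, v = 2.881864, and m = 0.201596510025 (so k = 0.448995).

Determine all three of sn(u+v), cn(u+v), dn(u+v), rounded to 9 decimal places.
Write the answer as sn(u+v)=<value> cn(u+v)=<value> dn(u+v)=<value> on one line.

sn u = -0.2427396914632063, cn u = 0.9700914607336503, dn u = 0.9940429658638627
sn v = 0.4225566288041046, cn v = -0.9063365243957181, dn v = 0.9818371125970076
m = k² = 0.201596510025
D = 1 − m·sn²u·sn²v = 0.9978790304247507
sn(u+v) = (sn u·cn v·dn v + sn v·cn u·dn u)/D = 0.6234846214902401/0.9978790304247507 = 0.6248098241175102
cn(u+v) = (cn u·cn v − sn u·sn v·dn u·dn v)/D = -0.7791209701494451/0.9978790304247507 = -0.7807769743571118
dn(u+v) = (dn u·dn v − m·sn u·sn v·cn u·cn v)/D = 0.9578075633789945/0.9978790304247507 = 0.9598433619466884

sn(u+v)=0.624809824 cn(u+v)=-0.780776974 dn(u+v)=0.959843362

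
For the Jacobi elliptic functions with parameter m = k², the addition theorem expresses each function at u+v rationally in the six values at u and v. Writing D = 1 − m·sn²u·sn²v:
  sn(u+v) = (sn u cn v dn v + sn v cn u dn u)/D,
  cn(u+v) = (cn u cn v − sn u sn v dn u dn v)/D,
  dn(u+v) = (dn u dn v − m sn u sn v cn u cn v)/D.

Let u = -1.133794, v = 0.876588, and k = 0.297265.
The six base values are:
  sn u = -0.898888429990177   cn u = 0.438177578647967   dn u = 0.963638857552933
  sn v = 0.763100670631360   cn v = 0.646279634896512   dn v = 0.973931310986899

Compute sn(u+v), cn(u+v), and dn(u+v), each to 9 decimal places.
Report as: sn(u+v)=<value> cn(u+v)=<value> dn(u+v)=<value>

sn(u+v)=-0.254140348 cn(u+v)=0.967167350 dn(u+v)=0.997142240

m = k² = 0.088366480225
D = 1 − m·sn²u·sn²v = 0.9584220753291102
sn(u+v) = (sn u·cn v·dn v + sn v·cn u·dn u)/D = -0.2435737192957444/0.9584220753291102 = -0.2541403475207979
cn(u+v) = (cn u·cn v − sn u·sn v·dn u·dn v)/D = 0.9269545392016787/0.9584220753291102 = 0.967167350442522
dn(u+v) = (dn u·dn v − m·sn u·sn v·cn u·cn v)/D = 0.9556831347730027/0.9584220753291102 = 0.9971422397014729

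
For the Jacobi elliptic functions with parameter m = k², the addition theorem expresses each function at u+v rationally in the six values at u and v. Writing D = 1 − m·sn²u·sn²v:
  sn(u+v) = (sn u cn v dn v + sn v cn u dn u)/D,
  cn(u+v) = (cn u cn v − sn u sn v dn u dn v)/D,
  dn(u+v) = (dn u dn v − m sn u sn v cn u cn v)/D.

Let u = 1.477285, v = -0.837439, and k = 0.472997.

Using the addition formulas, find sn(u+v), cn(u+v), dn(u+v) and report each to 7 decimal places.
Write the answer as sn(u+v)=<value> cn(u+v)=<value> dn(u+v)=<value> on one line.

sn(u+v)=0.5898518 cn(u+v)=0.8075115 dn(u+v)=0.9602916

sn u = 0.9853111582234102, cn u = 0.1707686197181494, dn u = 0.8847587935480648
sn v = -0.7301104238357748, cn v = 0.6833291805611299, dn v = 0.938477627156874
m = k² = 0.223726162009
D = 1 − m·sn²u·sn²v = 0.8842180999446472
sn(u+v) = (sn u·cn v·dn v + sn v·cn u·dn u)/D = 0.5215576715726902/0.8842180999446472 = 0.589851838144164
cn(u+v) = (cn u·cn v − sn u·sn v·dn u·dn v)/D = 0.7140162767706321/0.8842180999446472 = 0.8075114915825972
dn(u+v) = (dn u·dn v − m·sn u·sn v·cn u·cn v)/D = 0.8491072486256704/0.8842180999446472 = 0.9602916392220711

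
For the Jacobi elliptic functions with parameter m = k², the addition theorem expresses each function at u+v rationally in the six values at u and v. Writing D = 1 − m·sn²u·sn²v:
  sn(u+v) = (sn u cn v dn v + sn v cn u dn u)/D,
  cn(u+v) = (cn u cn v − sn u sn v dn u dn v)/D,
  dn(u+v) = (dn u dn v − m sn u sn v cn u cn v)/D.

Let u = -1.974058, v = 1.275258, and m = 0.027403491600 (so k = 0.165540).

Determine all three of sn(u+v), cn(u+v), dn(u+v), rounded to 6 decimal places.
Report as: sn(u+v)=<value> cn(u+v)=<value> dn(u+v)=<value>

sn(u+v)=-0.642217 cn(u+v)=0.766523 dn(u+v)=0.994333

sn u = -0.9259766418013612, cn u = -0.3775807977615833, dn u = 0.9881818400881538
sn v = 0.9546340937702219, cn v = 0.2977813745208171, dn v = 0.9874342908170499
m = k² = 0.0274034916
D = 1 − m·sn²u·sn²v = 0.9785868851593066
sn(u+v) = (sn u·cn v·dn v + sn v·cn u·dn u)/D = -0.6284653753440675/0.9785868851593066 = -0.6422172470069003
cn(u+v) = (cn u·cn v − sn u·sn v·dn u·dn v)/D = 0.7501090346072591/0.9785868851593066 = 0.7665226726241553
dn(u+v) = (dn u·dn v − m·sn u·sn v·cn u·cn v)/D = 0.9730409907016296/0.9785868851593066 = 0.9943327521124769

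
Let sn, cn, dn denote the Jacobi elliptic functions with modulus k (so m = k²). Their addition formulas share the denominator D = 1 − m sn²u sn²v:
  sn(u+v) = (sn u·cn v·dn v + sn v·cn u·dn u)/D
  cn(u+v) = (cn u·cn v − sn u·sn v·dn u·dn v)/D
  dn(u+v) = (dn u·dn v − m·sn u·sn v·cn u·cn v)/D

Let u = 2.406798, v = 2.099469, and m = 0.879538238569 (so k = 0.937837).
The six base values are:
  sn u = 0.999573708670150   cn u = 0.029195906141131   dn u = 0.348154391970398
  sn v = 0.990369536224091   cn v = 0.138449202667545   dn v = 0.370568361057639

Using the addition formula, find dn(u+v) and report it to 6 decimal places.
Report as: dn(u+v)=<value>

m = k² = 0.879538238569
D = 1 − m·sn²u·sn²v = 0.1380562586800277
dn(u+v) = (dn u·dn v − m·sn u·sn v·cn u·cn v)/D = 0.1254955164370905/0.1380562586800277 = 0.9090172197694484

dn(u+v)=0.909017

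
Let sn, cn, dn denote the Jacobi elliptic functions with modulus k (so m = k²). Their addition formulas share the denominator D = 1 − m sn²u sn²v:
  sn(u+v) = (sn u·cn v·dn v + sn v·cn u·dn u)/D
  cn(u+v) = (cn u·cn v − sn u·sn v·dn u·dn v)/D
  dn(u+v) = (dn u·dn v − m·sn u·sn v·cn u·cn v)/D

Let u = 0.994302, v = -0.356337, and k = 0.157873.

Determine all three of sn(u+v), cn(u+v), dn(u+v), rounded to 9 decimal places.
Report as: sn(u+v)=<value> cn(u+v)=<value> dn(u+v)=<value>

sn(u+v)=0.594763336 cn(u+v)=0.803900848 dn(u+v)=0.995581910

sn u = 0.8365496654103015, cn u = 0.5478910998564519, dn u = 0.9912405780066192
sn v = -0.3486719803764019, cn v = 0.9372448186575362, dn v = 0.9984838255187657
m = k² = 0.024923884129
D = 1 − m·sn²u·sn²v = 0.9978795243967027
sn(u+v) = (sn u·cn v·dn v + sn v·cn u·dn u)/D = 0.5935021550753258/0.9978795243967027 = 0.594763336219515
cn(u+v) = (cn u·cn v − sn u·sn v·dn u·dn v)/D = 0.8021961961584793/0.9978795243967027 = 0.8039008482947584
dn(u+v) = (dn u·dn v − m·sn u·sn v·cn u·cn v)/D = 0.9934708030076099/0.9978795243967027 = 0.9955819101591866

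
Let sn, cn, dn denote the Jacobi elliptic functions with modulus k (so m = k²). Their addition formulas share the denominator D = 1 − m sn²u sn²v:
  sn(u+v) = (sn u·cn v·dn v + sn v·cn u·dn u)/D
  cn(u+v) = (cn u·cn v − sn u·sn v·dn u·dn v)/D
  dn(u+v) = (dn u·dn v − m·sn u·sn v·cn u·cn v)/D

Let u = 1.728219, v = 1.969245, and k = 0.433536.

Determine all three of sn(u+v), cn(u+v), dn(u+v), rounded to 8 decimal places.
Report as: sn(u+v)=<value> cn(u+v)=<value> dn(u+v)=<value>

sn u = 0.9977393576166701, cn u = -0.06720248702744923, dn u = 0.9016071025105769
sn v = 0.9595736131134429, cn v = -0.2814577783903167, dn v = 0.9093601731811676
m = k² = 0.187953463296
D = 1 − m·sn²u·sn²v = 0.8277175120913424
sn(u+v) = (sn u·cn v·dn v + sn v·cn u·dn u)/D = -0.3135086857500645/0.8277175120913424 = -0.3787629005914609
cn(u+v) = (cn u·cn v − sn u·sn v·dn u·dn v)/D = -0.7660473769826177/0.8277175120913424 = -0.9254937412730262
dn(u+v) = (dn u·dn v − m·sn u·sn v·cn u·cn v)/D = 0.8164819452703417/0.8277175120913424 = 0.9864258437729408

sn(u+v)=-0.37876290 cn(u+v)=-0.92549374 dn(u+v)=0.98642584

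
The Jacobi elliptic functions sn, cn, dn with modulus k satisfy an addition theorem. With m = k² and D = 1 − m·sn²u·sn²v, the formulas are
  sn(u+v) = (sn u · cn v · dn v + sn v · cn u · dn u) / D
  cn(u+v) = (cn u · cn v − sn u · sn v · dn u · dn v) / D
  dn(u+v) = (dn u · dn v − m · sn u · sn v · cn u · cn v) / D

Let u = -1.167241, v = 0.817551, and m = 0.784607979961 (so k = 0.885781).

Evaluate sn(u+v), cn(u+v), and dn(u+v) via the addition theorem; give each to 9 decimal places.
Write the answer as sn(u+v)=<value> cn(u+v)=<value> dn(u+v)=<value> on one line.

sn(u+v)=-0.337497239 cn(u+v)=0.941326518 dn(u+v)=0.954269202

sn u = -0.8468219441517036, cn u = 0.5318764846307166, dn u = 0.6613257952566719
sn v = 0.6859297118467419, cn v = 0.7276678022324787, dn v = 0.7942558045920789
m = k² = 0.784607979961
D = 1 − m·sn²u·sn²v = 0.7352742675825857
sn(u+v) = (sn u·cn v·dn v + sn v·cn u·dn u)/D = -0.2481530350289388/0.7352742675825857 = -0.3374972387444068
cn(u+v) = (cn u·cn v − sn u·sn v·dn u·dn v)/D = 0.6921331662151686/0.7352742675825857 = 0.9413265181858529
dn(u+v) = (dn u·dn v − m·sn u·sn v·cn u·cn v)/D = 0.701649588492609/0.7352742675825857 = 0.9542692018849958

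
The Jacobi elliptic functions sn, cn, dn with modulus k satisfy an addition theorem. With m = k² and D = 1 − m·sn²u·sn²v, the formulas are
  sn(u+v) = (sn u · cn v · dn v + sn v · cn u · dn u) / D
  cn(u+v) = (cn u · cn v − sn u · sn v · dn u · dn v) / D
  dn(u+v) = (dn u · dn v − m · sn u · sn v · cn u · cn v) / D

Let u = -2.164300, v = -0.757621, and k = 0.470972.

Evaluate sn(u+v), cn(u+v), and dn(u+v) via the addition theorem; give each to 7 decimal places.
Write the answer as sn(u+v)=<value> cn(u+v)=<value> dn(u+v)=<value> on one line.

sn(u+v)=-0.4050471 cn(u+v)=-0.9142958 dn(u+v)=0.9816356

sn u = -0.9051221851198205, cn u = -0.42515153769441, dn u = 0.9045878720149805
sn v = -0.6767525939202503, cn v = 0.7362105178698637, dn v = 0.9478450382105771
m = k² = 0.221814624784
D = 1 − m·sn²u·sn²v = 0.9167729589244605
sn(u+v) = (sn u·cn v·dn v + sn v·cn u·dn u)/D = -0.3713362687301106/0.9167729589244605 = -0.4050471440232648
cn(u+v) = (cn u·cn v − sn u·sn v·dn u·dn v)/D = -0.8382016665103391/0.9167729589244605 = -0.9142958006677033
dn(u+v) = (dn u·dn v − m·sn u·sn v·cn u·cn v)/D = 0.8999369428388246/0.9167729589244605 = 0.9816355664488757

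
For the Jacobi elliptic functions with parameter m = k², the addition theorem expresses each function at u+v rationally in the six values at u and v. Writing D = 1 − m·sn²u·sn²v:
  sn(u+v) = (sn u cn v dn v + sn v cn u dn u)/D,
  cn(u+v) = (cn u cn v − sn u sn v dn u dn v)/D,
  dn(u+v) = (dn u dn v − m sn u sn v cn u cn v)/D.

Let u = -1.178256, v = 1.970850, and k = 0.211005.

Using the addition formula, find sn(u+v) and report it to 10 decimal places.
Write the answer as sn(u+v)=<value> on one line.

sn u = -0.9203896628027807, cn u = 0.3910023895141609, dn u = 0.9809606061177344
sn v = 0.9309070803400336, cn v = -0.3652560851961186, dn v = 0.9805186420847511
m = k² = 0.044523110025
D = 1 − m·sn²u·sn²v = 0.9673155166288048
sn(u+v) = (sn u·cn v·dn v + sn v·cn u·dn u)/D = 0.6866855256164874/0.9673155166288048 = 0.7098878430169899

sn(u+v)=0.7098878430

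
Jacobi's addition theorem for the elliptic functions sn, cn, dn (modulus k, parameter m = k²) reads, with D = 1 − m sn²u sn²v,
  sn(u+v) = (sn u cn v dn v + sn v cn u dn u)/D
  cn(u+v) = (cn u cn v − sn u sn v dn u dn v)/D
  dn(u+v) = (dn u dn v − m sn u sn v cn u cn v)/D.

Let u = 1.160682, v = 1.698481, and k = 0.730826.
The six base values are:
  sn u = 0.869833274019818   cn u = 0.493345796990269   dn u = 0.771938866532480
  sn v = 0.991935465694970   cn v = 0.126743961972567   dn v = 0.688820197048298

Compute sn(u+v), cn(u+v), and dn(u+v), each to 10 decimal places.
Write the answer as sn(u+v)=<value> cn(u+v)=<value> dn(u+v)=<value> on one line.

sn(u+v)=0.7531796562 cn(u+v)=-0.6578148718 dn(u+v)=0.8348725655

m = k² = 0.534106642276
D = 1 − m·sn²u·sn²v = 0.6023812557992684
sn(u+v) = (sn u·cn v·dn v + sn v·cn u·dn u)/D = 0.4537013071317252/0.6023812557992684 = 0.7531796561792622
cn(u+v) = (cn u·cn v − sn u·sn v·dn u·dn v)/D = -0.3962553485383732/0.6023812557992684 = -0.6578148717668888
dn(u+v) = (dn u·dn v − m·sn u·sn v·cn u·cn v)/D = 0.5029115844147288/0.6023812557992684 = 0.834872565460958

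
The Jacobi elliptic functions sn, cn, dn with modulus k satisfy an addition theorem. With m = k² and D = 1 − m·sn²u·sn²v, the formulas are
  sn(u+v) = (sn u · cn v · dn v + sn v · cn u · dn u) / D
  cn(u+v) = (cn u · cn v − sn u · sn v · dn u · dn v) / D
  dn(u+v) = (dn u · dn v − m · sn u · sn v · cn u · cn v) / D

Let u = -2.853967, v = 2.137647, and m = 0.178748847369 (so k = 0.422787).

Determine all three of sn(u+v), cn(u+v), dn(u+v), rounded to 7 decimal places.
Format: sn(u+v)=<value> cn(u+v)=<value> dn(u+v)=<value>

sn u = -0.427438447398009, cn u = -0.9040444533793565, dn u = 0.9835354276213096
sn v = 0.9022659338448244, cn v = -0.4311799909818717, dn v = 0.9243827434237542
m = k² = 0.178748847369
D = 1 − m·sn²u·sn²v = 0.9734135997845672
sn(u+v) = (sn u·cn v·dn v + sn v·cn u·dn u)/D = -0.6318921246337553/0.9734135997845672 = -0.6491507050791192
cn(u+v) = (cn u·cn v − sn u·sn v·dn u·dn v)/D = 0.7404366138106544/0.9734135997845672 = 0.7606598202187903
dn(u+v) = (dn u·dn v − m·sn u·sn v·cn u·cn v)/D = 0.9360351637395893/0.9734135997845672 = 0.9616006638357525

sn(u+v)=-0.6491507 cn(u+v)=0.7606598 dn(u+v)=0.9616007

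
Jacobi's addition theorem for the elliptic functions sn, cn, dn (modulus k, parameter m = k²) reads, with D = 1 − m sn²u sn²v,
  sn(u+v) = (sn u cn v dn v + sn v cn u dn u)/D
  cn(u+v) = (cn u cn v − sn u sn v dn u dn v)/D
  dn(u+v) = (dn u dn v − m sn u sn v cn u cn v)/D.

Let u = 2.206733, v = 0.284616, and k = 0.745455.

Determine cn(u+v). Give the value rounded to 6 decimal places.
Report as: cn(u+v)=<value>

sn u = 0.9794198843042556, cn u = -0.2018333228915351, dn u = 0.6833259473649808
sn v = 0.2787760348472708, cn v = 0.9603561435190766, dn v = 0.9781681503316334
m = k² = 0.555703157025
D = 1 − m·sn²u·sn²v = 0.9585722286025496
cn(u+v) = (cn u·cn v − sn u·sn v·dn u·dn v)/D = -0.3763330964367343/0.9585722286025496 = -0.392597537470254

cn(u+v)=-0.392598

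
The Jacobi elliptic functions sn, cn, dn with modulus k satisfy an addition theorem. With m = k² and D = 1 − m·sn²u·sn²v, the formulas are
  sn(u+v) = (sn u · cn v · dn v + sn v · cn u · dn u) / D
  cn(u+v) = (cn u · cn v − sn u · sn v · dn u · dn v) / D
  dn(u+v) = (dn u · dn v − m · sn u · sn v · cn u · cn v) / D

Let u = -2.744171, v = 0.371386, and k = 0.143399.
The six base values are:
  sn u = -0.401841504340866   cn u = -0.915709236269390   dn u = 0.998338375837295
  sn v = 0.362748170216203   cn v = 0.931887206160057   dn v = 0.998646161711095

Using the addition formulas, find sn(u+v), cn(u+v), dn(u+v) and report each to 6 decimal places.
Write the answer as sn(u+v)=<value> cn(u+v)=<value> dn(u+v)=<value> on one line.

m = k² = 0.020563273201
D = 1 − m·sn²u·sn²v = 0.9995630695738234
sn(u+v) = (sn u·cn v·dn v + sn v·cn u·dn u)/D = -0.7055838888147884/0.9995630695738234 = -0.7058923146446609
cn(u+v) = (cn u·cn v − sn u·sn v·dn u·dn v)/D = -0.7080096792423423/0.9995630695738234 = -0.7083191654371658
dn(u+v) = (dn u·dn v − m·sn u·sn v·cn u·cn v)/D = 0.9944289480825681/0.9995630695738234 = 0.9948636342742791

sn(u+v)=-0.705892 cn(u+v)=-0.708319 dn(u+v)=0.994864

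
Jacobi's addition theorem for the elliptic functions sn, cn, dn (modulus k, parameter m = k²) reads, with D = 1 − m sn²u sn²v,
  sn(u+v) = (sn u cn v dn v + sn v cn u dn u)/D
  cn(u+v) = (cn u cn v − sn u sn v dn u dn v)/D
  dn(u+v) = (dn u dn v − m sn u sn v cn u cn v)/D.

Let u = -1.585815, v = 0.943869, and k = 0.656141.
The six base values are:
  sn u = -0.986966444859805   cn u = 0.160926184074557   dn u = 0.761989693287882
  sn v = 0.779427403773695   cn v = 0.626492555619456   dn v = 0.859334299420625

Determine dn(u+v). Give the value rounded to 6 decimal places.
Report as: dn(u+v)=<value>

dn(u+v)=0.923467

m = k² = 0.430521011881
D = 1 − m·sn²u·sn²v = 0.7452287195917245
dn(u+v) = (dn u·dn v − m·sn u·sn v·cn u·cn v)/D = 0.688193773154786/0.7452287195917245 = 0.9234665211665685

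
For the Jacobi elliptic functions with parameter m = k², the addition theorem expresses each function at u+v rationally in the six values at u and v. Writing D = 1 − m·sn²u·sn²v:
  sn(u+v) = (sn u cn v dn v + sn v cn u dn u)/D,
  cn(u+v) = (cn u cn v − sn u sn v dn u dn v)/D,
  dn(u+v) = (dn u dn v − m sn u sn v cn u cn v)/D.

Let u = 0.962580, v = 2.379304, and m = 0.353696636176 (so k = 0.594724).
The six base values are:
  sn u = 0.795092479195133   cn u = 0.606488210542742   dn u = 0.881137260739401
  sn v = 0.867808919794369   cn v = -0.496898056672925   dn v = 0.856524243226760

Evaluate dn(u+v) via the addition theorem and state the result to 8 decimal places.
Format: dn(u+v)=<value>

m = k² = 0.353696636176
D = 1 − m·sn²u·sn²v = 0.8316107200424457
dn(u+v) = (dn u·dn v − m·sn u·sn v·cn u·cn v)/D = 0.8282619823480322/0.8316107200424457 = 0.9959731908046561

dn(u+v)=0.99597319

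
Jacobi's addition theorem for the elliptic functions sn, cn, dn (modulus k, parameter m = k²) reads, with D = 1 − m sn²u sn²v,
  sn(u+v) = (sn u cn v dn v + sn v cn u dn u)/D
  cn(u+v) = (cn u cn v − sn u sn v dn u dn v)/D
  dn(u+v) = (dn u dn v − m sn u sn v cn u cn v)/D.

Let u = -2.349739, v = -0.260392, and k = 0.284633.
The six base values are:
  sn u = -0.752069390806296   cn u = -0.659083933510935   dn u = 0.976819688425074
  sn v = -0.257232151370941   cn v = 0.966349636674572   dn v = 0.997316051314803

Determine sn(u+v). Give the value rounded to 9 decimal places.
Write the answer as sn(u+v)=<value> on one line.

sn(u+v)=-0.560904439

m = k² = 0.081015944689
D = 1 − m·sn²u·sn²v = 0.9969679467310252
sn(u+v) = (sn u·cn v·dn v + sn v·cn u·dn u)/D = -0.5592037464263477/0.9969679467310252 = -0.5609044385628747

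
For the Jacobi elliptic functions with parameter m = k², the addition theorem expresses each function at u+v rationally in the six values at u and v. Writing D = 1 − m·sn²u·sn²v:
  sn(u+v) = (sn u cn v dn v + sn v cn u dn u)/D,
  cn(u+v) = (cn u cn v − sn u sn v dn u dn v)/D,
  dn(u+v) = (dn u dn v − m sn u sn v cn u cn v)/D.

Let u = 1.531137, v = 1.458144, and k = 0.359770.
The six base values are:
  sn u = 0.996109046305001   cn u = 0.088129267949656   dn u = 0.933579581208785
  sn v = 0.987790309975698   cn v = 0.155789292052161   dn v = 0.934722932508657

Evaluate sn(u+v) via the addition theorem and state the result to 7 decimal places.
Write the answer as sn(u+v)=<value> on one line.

sn(u+v)=0.2587487

m = k² = 0.1294344529
D = 1 − m·sn²u·sn²v = 0.8746878492784469
sn(u+v) = (sn u·cn v·dn v + sn v·cn u·dn u)/D = 0.2263243483819948/0.8746878492784469 = 0.258748705116569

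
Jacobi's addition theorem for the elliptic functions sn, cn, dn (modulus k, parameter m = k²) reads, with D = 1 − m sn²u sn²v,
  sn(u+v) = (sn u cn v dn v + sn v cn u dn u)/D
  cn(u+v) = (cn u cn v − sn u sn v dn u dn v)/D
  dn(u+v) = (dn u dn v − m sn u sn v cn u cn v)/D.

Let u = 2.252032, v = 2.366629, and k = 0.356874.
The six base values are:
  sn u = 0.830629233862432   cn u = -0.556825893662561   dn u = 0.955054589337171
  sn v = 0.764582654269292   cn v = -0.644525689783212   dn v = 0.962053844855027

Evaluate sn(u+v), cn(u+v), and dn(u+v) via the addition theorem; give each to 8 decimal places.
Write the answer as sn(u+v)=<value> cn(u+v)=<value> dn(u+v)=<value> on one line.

m = k² = 0.127359051876
D = 1 − m·sn²u·sn²v = 0.9486319448056587
sn(u+v) = (sn u·cn v·dn v + sn v·cn u·dn u)/D = -0.9216513416422574/0.9486319448056587 = -0.9715584075455854
cn(u+v) = (cn u·cn v − sn u·sn v·dn u·dn v)/D = -0.2246360860476188/0.9486319448056587 = -0.236800043765803
dn(u+v) = (dn u·dn v − m·sn u·sn v·cn u·cn v)/D = 0.8897856716175972/0.9486319448056587 = 0.9379672237370026

sn(u+v)=-0.97155841 cn(u+v)=-0.23680004 dn(u+v)=0.93796722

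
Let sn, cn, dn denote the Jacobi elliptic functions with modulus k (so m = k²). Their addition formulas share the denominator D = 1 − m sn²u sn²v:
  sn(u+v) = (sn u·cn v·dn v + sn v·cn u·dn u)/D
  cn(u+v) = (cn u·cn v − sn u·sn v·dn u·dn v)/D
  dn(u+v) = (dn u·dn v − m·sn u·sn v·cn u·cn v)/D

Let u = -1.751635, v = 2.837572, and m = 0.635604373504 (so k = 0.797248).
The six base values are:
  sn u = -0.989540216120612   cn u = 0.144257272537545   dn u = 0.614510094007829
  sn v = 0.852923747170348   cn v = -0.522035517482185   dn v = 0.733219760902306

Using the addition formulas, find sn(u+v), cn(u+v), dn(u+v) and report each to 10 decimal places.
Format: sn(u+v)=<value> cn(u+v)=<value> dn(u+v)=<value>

sn(u+v)=0.8303084792 cn(u+v)=0.5573040726 dn(u+v)=0.7495375969

m = k² = 0.635604373504
D = 1 − m·sn²u·sn²v = 0.5472336026322983
sn(u+v) = (sn u·cn v·dn v + sn v·cn u·dn u)/D = 0.4543727003690075/0.5472336026322983 = 0.830308479200451
cn(u+v) = (cn u·cn v − sn u·sn v·dn u·dn v)/D = 0.3049755154259113/0.5472336026322983 = 0.557304072628071
dn(u+v) = (dn u·dn v − m·sn u·sn v·cn u·cn v)/D = 0.4101721594718731/0.5472336026322983 = 0.7495375969218019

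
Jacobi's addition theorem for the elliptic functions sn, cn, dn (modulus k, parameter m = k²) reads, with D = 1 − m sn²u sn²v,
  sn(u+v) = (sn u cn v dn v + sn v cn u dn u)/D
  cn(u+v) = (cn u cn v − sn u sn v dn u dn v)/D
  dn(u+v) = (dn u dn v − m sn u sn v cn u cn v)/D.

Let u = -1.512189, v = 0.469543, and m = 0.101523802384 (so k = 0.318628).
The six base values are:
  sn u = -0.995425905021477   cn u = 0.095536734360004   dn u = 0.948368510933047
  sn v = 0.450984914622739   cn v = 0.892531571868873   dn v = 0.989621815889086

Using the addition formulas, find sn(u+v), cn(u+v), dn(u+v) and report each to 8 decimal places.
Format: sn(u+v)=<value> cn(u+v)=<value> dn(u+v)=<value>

sn(u+v)=-0.85587896 cn(u+v)=0.51717618 dn(u+v)=0.96209713

m = k² = 0.101523802384
D = 1 − m·sn²u·sn²v = 0.9795398043431053
sn(u+v) = (sn u·cn v·dn v + sn v·cn u·dn u)/D = -0.8383675089362393/0.9795398043431053 = -0.8558789599147139
cn(u+v) = (cn u·cn v − sn u·sn v·dn u·dn v)/D = 0.5065946587288241/0.9795398043431053 = 0.5171761846559716
dn(u+v) = (dn u·dn v − m·sn u·sn v·cn u·cn v)/D = 0.9424124364751084/0.9795398043431053 = 0.9620971320375336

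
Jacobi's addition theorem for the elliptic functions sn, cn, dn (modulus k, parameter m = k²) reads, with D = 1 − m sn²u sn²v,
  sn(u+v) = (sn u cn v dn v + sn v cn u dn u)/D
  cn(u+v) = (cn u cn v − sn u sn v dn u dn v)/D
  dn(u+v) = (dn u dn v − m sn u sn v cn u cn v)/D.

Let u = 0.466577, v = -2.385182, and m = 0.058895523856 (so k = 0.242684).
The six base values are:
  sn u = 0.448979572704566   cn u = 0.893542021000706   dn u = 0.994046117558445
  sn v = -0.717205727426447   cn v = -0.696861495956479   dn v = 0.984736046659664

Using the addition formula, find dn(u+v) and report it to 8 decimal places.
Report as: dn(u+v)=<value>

m = k² = 0.058895523856
D = 1 − m·sn²u·sn²v = 0.9938930698624037
dn(u+v) = (dn u·dn v − m·sn u·sn v·cn u·cn v)/D = 0.9670640182309194/0.9938930698624037 = 0.9730060984979012

dn(u+v)=0.97300610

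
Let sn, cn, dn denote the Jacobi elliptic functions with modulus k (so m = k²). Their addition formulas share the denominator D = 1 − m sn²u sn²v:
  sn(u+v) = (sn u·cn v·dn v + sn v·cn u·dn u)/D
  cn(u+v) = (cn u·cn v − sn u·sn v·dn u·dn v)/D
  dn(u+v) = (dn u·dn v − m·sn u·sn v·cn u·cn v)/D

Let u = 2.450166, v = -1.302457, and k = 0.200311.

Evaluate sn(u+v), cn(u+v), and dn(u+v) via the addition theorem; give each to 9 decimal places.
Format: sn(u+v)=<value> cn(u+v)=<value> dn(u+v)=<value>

sn(u+v)=0.908613847 cn(u+v)=0.417637256 dn(u+v)=0.983297541

sn u = 0.6604302654873308, cn u = -0.7508873846512097, dn u = 0.9912108620643995
sn v = -0.9613739402883378, cn v = 0.2752456120167503, dn v = 0.9812824980841424
m = k² = 0.040124496721
D = 1 − m·sn²u·sn²v = 0.9838248534458339
sn(u+v) = (sn u·cn v·dn v + sn v·cn u·dn u)/D = 0.8939168846310745/0.9838248534458339 = 0.9086138467636207
cn(u+v) = (cn u·cn v − sn u·sn v·dn u·dn v)/D = 0.410881912024843/0.9838248534458339 = 0.4176372558446093
dn(u+v) = (dn u·dn v − m·sn u·sn v·cn u·cn v)/D = 0.9673925587019485/0.9838248534458339 = 0.9832975405263127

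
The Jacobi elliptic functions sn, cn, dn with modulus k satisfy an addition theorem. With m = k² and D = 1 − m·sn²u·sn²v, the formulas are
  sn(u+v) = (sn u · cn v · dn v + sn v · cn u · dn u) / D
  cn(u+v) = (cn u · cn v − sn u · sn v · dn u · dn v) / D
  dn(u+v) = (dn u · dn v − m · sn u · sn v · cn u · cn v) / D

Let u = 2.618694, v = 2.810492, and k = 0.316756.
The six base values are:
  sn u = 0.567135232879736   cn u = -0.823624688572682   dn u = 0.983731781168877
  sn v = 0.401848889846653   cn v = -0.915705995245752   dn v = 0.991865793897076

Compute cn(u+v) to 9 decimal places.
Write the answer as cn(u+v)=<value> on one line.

m = k² = 0.100334363536
D = 1 − m·sn²u·sn²v = 0.9947886708702919
cn(u+v) = (cn u·cn v − sn u·sn v·dn u·dn v)/D = 0.5318266209347883/0.9947886708702919 = 0.5346126634810982

cn(u+v)=0.534612663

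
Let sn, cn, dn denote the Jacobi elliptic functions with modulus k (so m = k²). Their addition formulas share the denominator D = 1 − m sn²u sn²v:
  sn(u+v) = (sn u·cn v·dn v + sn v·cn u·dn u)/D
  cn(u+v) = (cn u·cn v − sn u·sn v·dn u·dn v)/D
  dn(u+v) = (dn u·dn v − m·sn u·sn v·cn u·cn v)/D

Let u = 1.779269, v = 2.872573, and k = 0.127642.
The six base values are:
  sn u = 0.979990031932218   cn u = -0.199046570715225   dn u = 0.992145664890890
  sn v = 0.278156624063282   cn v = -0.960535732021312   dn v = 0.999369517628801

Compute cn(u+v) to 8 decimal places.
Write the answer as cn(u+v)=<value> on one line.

cn(u+v)=-0.07918370

m = k² = 0.016292480164
D = 1 − m·sn²u·sn²v = 0.9987893758562006
cn(u+v) = (cn u·cn v − sn u·sn v·dn u·dn v)/D = -0.07908784276762207/0.9987893758562006 = -0.07918370447205141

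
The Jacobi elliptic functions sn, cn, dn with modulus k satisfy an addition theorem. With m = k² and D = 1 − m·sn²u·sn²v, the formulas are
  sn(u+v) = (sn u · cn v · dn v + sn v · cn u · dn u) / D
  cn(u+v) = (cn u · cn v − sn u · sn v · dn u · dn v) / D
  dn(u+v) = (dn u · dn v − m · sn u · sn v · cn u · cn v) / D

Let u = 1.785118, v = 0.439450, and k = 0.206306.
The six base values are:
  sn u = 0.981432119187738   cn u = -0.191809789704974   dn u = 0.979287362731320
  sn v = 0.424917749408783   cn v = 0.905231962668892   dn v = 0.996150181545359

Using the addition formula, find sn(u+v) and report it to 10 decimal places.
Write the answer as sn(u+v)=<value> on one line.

m = k² = 0.042562165636
D = 1 − m·sn²u·sn²v = 0.9925979162160672
sn(u+v) = (sn u·cn v·dn v + sn v·cn u·dn u)/D = 0.8051882193086011/0.9925979162160672 = 0.8111927359046853

sn(u+v)=0.8111927359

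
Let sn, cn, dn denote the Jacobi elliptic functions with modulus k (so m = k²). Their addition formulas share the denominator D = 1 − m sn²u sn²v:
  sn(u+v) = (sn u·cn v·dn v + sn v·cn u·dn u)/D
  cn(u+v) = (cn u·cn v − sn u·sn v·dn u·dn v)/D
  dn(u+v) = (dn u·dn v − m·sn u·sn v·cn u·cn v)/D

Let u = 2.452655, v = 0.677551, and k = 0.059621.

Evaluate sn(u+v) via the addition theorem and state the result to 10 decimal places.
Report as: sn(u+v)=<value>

sn(u+v)=0.0141835987

sn u = 0.6377371813888092, cn u = -0.7702540408685027, dn u = 0.9992768822138871
sn v = 0.6267559100887368, cn v = 0.7792156499768464, dn v = 0.9993015793384082
m = k² = 0.003554663641
D = 1 − m·sn²u·sn²v = 0.9994320908528658
sn(u+v) = (sn u·cn v·dn v + sn v·cn u·dn u)/D = 0.01417554366231149/0.9994320908528658 = 0.0141835986577285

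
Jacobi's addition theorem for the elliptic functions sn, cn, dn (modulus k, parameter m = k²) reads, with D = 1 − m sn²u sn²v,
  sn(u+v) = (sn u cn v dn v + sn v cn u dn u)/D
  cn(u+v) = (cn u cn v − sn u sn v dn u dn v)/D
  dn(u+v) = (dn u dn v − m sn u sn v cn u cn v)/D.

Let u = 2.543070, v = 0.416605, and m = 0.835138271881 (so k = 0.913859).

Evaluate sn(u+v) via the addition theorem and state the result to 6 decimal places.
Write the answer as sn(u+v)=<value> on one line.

sn(u+v)=0.965744

sn u = 0.9967490512169862, cn u = -0.08056878364501893, dn u = 0.412653468805387
sn v = 0.3958053807787855, cn v = 0.9183344165098903, dn v = 0.9322905405617176
m = k² = 0.835138271881
D = 1 − m·sn²u·sn²v = 0.8700149408047526
sn(u+v) = (sn u·cn v·dn v + sn v·cn u·dn u)/D = 0.8402118384241456/0.8700149408047526 = 0.9657441487693999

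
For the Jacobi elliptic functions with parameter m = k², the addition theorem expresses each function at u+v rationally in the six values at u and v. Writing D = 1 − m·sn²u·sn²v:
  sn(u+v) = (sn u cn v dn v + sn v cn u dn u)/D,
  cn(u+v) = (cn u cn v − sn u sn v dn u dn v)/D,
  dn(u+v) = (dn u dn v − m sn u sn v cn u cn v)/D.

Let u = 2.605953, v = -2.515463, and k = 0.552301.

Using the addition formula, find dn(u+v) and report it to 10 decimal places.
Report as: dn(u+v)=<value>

sn u = 0.7192598006725211, cn u = -0.6947412029932622, dn u = 0.9177113381930478
sn v = -0.7740153809555724, cn v = -0.6331667948054447, dn v = 0.904020328291869
m = k² = 0.305036394601
D = 1 − m·sn²u·sn²v = 0.9054585154487175
dn(u+v) = (dn u·dn v − m·sn u·sn v·cn u·cn v)/D = 0.9043310165817147/0.9054585154487175 = 0.9987547757873324

dn(u+v)=0.9987547758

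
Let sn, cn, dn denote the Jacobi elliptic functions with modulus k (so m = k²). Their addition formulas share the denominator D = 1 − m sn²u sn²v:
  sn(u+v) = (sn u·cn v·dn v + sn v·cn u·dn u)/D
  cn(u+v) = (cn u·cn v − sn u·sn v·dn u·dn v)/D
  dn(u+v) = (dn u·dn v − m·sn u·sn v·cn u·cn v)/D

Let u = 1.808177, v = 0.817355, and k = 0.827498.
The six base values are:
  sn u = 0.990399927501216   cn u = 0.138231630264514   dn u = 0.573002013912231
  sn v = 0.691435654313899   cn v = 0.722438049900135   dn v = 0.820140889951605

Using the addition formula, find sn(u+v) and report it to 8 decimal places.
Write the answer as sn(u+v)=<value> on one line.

sn(u+v)=0.94504683

m = k² = 0.684752940004
D = 1 − m·sn²u·sn²v = 0.6788864393389747
sn(u+v) = (sn u·cn v·dn v + sn v·cn u·dn u)/D = 0.6415794783858172/0.6788864393389747 = 0.9450468314119178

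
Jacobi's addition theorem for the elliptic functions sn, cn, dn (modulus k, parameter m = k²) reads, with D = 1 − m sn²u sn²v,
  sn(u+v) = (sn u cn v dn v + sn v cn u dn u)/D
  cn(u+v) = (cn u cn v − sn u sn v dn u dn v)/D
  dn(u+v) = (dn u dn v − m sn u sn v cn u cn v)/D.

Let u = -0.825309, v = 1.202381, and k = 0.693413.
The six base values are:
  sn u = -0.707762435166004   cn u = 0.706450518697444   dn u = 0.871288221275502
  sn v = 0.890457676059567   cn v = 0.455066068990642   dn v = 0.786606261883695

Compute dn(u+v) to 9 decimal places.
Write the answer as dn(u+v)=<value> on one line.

dn(u+v)=0.967563425

m = k² = 0.480821588569
D = 1 − m·sn²u·sn²v = 0.8090210329301502
dn(u+v) = (dn u·dn v − m·sn u·sn v·cn u·cn v)/D = 0.782779161768672/0.8090210329301502 = 0.9675634253086917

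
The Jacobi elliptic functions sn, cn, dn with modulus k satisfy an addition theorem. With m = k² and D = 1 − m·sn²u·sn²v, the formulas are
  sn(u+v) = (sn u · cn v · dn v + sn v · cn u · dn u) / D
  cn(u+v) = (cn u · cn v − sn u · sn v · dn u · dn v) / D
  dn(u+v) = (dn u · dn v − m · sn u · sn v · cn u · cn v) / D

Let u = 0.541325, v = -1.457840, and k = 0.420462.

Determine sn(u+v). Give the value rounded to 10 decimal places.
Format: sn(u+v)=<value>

sn u = 0.5114971625779375, cn u = 0.8592849659308133, dn u = 0.9765997103068872
sn v = -0.9851048379780241, cn v = 0.1719548143911382, dn v = 0.910186279735959
m = k² = 0.176788293444
D = 1 − m·sn²u·sn²v = 0.9551146242406039
sn(u+v) = (sn u·cn v·dn v + sn v·cn u·dn u)/D = -0.7466228769277595/0.9551146242406039 = -0.7817102345400555

sn(u+v)=-0.7817102345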